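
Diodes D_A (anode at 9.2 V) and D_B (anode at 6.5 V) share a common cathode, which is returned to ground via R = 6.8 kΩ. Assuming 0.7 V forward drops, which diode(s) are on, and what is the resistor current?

Assume both conduct. Then node N would need to be at both 9.2−0.7 = 8.5 V and 6.5−0.7 = 5.8 V, which is impossible.
Assume only D_A conducts: V_N = 9.2 − 0.7 = 8.5 V, so I_R = 8.5/6.8 = 1.25 mA.
Check D_B: its anode-to-cathode voltage is 6.5 − 8.5 = -2 V < 0.7 V, so it is off. The assumption is consistent.

Only D_A conducts; I_R ≈ 1.2 mA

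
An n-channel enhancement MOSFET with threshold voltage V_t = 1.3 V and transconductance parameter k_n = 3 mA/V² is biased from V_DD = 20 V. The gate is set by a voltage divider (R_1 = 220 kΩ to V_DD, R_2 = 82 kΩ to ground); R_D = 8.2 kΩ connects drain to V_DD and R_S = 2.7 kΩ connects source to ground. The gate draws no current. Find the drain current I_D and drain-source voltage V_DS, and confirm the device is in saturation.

I_D ≈ 1.2 mA, V_DS ≈ 6.9 V

V_G = V_DD·R_2/(R_1+R_2) = 20×82/302 = 5.43 V.
Assume saturation: I_D = (k_n/2)(V_GS − V_t)² with V_GS = V_G − I_D·R_S = 5.43 − 2.7·I_D.
Substituting gives 10.9·I_D² − 34.5·I_D + 25.6 = 0, with roots I_D = 1.2 or 1.95 mA.
The root I_D = 1.95 mA gives V_GS = 0.159 V ≤ V_t, so take I_D = 1.2 mA.
Then V_GS = 2.19 V and V_DS = V_DD − I_D(R_D+R_S) = 20 − 1.2×10.9 = 6.93 V.
Saturation requires V_DS ≥ V_GS − V_t = 0.894 V; 6.93 ≥ 0.894 ✓.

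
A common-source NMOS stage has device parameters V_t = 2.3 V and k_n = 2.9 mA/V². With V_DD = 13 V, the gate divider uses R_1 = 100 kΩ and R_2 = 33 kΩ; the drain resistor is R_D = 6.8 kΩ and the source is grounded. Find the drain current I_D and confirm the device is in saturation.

V_G = V_DD·R_2/(R_1+R_2) = 13×33/133 = 3.23 V. With the source grounded, V_GS = V_G = 3.23 V.
Assume saturation: I_D = (k_n/2)(V_GS − V_t)² = (2.9/2)×(3.23 − 2.3)² = 1.45×0.926² = 1.24 mA.
V_DS = V_DD − I_D·R_D = 13 − 1.24×6.8 = 4.55 V.
Saturation requires V_DS ≥ V_GS − V_t = 0.926 V; 4.55 ≥ 0.926 ✓.

I_D ≈ 1.2 mA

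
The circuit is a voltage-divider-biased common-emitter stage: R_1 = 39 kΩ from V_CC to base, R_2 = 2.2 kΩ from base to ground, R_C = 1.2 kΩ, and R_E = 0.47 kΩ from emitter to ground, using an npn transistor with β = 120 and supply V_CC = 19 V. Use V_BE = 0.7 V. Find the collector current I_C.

I_C ≈ 0.64 mA

Thevenize the base divider: V_Th = V_CC·R_2/(R_1+R_2) = 19×2.2/41.2 = 1.01 V, R_Th = R_1‖R_2 = 2.08 kΩ.
Base-emitter loop: V_Th = I_B·R_Th + V_BE + (β+1)I_B·R_E, so I_B = (1.01 − 0.7) / (2.08 + 121×0.47) = 0.00534 mA.
I_C = β·I_B = 120×0.00534 = 0.64 mA, and I_E = (β+1)I_B = 0.646 mA.
V_CE = V_CC − I_C·R_C − I_E·R_E = 19 − 0.64×1.2 − 0.646×0.47 = 17.9 V.
V_CE = 17.9 V > 0.2 V confirms active-region operation.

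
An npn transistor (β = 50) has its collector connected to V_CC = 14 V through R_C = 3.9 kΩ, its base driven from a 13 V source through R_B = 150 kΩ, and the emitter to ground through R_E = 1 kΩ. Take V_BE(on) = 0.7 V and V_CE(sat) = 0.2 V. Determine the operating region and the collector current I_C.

saturation; I_C ≈ 2.8 mA

Assume active: I_B = (13 − 0.7)/(150 + 51×1) = 0.0612 mA, I_C = β·I_B = 3.06 mA.
Then V_CE = 14 − 3.06×3.9 − 3.12×1 = -1.05 V < 0.2 V — the active assumption fails.
Re-solve with V_CE = 0.2 V. KCL at the emitter: V_E/R_E = (V_BB−0.7−V_E)/R_B + (V_CC−0.2−V_E)/R_C, giving V_E = 2.87 V.
I_C = (V_CC − 0.2 − V_E)/R_C = (13.8 − 2.87)/3.9 = 2.8 mA.
Check: I_B = (12.3 − 2.87)/150 = 0.0629 mA, and β·I_B = 3.14 mA > I_C, confirming saturation.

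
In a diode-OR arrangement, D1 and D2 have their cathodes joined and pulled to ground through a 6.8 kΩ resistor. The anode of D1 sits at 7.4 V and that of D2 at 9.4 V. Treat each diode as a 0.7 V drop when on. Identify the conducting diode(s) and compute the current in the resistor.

Assume both conduct. Then node N would need to be at both 7.4−0.7 = 6.7 V and 9.4−0.7 = 8.7 V, which is impossible.
Assume only D2 conducts: V_N = 9.4 − 0.7 = 8.7 V, so I_R = 8.7/6.8 = 1.28 mA.
Check D1: its anode-to-cathode voltage is 7.4 − 8.7 = -1.3 V < 0.7 V, so it is off. The assumption is consistent.

Only D2 conducts; I_R ≈ 1.3 mA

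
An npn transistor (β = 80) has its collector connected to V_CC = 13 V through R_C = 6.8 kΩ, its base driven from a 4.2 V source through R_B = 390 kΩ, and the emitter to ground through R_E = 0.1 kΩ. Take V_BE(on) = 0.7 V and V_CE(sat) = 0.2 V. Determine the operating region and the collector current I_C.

Assume active. Base-emitter loop: I_B = (V_BB − V_BE)/(R_B + (β+1)R_E) = (4.2 − 0.7)/(390 + 81×0.1) = 0.00879 mA.
I_C = β·I_B = 80×0.00879 = 0.703 mA.
V_CE = V_CC − I_C·R_C − I_E·R_E = 13 − 0.703×6.8 − 0.712×0.1 = 8.15 V > V_CE(sat), so the active-region assumption holds.

active; I_C ≈ 0.7 mA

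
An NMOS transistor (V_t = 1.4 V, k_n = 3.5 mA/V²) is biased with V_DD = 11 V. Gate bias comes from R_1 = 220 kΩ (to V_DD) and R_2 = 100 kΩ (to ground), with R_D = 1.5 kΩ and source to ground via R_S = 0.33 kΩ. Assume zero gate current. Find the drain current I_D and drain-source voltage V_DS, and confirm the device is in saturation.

V_G = V_DD·R_2/(R_1+R_2) = 11×100/320 = 3.44 V.
Assume saturation: I_D = (k_n/2)(V_GS − V_t)² with V_GS = V_G − I_D·R_S = 3.44 − 0.33·I_D.
Substituting gives 0.191·I_D² − 3.35·I_D + 7.26 = 0, with roots I_D = 2.53 or 15.1 mA.
The root I_D = 15.1 mA gives V_GS = -1.53 V ≤ V_t, so take I_D = 2.53 mA.
Then V_GS = 2.6 V and V_DS = V_DD − I_D(R_D+R_S) = 11 − 2.53×1.83 = 6.37 V.
Saturation requires V_DS ≥ V_GS − V_t = 1.2 V; 6.37 ≥ 1.2 ✓.

I_D ≈ 2.5 mA, V_DS ≈ 6.4 V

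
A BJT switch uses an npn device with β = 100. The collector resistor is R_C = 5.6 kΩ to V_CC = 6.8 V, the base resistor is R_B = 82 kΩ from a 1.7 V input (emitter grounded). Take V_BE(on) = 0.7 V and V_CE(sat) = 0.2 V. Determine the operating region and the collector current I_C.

saturation; I_C ≈ 1.2 mA

Assume active: I_B = (1.7 − 0.7)/82 = 0.0122 mA, giving I_C = β·I_B = 1.22 mA.
But then V_CE = 6.8 − 1.22×5.6 = -0.0293 V < V_CE(sat) = 0.2 V — impossible in the active region.
So the transistor is saturated. With V_CE = 0.2 V, I_C = (V_CC − 0.2)/R_C = 6.6/5.6 = 1.18 mA.
Check: β·I_B = 1.22 mA > I_C = 1.18 mA, confirming saturation.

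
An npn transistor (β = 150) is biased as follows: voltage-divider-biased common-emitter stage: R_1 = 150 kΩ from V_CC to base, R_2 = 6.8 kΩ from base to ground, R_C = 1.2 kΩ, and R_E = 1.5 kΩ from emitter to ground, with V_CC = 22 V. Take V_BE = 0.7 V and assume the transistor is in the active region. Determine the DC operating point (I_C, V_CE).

I_C ≈ 0.16 mA, V_CE ≈ 22 V

Thevenize the base divider: V_Th = V_CC·R_2/(R_1+R_2) = 22×6.8/157 = 0.954 V, R_Th = R_1‖R_2 = 6.51 kΩ.
Base-emitter loop: V_Th = I_B·R_Th + V_BE + (β+1)I_B·R_E, so I_B = (0.954 − 0.7) / (6.51 + 151×1.5) = 0.00109 mA.
I_C = β·I_B = 150×0.00109 = 0.164 mA, and I_E = (β+1)I_B = 0.165 mA.
V_CE = V_CC − I_C·R_C − I_E·R_E = 22 − 0.164×1.2 − 0.165×1.5 = 21.6 V.
V_CE = 21.6 V > 0.2 V confirms active-region operation.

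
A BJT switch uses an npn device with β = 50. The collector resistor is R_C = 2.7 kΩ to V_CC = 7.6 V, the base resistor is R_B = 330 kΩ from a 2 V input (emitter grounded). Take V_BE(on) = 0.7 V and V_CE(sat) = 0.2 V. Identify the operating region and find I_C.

Assume active. Base-emitter loop: I_B = (V_BB − V_BE)/R_B = (2 − 0.7)/330 = 0.00394 mA.
I_C = β·I_B = 50×0.00394 = 0.197 mA.
V_CE = V_CC − I_C·R_C = 7.6 − 0.197×2.7 = 7.07 V > V_CE(sat), so the active-region assumption holds.

active; I_C ≈ 0.2 mA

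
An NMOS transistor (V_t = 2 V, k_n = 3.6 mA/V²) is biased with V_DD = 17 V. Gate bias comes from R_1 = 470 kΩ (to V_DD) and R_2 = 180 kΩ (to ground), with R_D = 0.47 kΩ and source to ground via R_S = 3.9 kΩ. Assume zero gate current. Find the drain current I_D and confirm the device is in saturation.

I_D ≈ 0.55 mA

V_G = V_DD·R_2/(R_1+R_2) = 17×180/650 = 4.71 V.
Assume saturation: I_D = (k_n/2)(V_GS − V_t)² with V_GS = V_G − I_D·R_S = 4.71 − 3.9·I_D.
Substituting gives 27.4·I_D² − 39·I_D + 13.2 = 0, with roots I_D = 0.552 or 0.873 mA.
The root I_D = 0.873 mA gives V_GS = 1.3 V ≤ V_t, so take I_D = 0.552 mA.
Then V_GS = 2.55 V and V_DS = V_DD − I_D(R_D+R_S) = 17 − 0.552×4.37 = 14.6 V.
Saturation requires V_DS ≥ V_GS − V_t = 0.554 V; 14.6 ≥ 0.554 ✓.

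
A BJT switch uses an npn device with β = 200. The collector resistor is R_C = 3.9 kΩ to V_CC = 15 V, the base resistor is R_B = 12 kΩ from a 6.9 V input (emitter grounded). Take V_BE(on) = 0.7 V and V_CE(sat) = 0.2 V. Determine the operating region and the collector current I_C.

Assume active: I_B = (6.9 − 0.7)/12 = 0.517 mA, giving I_C = β·I_B = 103 mA.
But then V_CE = 15 − 103×3.9 = -388 V < V_CE(sat) = 0.2 V — impossible in the active region.
So the transistor is saturated. With V_CE = 0.2 V, I_C = (V_CC − 0.2)/R_C = 14.8/3.9 = 3.79 mA.
Check: β·I_B = 103 mA > I_C = 3.79 mA, confirming saturation.

saturation; I_C ≈ 3.8 mA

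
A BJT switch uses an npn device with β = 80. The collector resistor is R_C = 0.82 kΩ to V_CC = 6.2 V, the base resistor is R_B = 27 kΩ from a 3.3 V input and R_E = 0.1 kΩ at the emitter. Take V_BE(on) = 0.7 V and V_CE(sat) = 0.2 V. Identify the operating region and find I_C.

Assume active. Base-emitter loop: I_B = (V_BB − V_BE)/(R_B + (β+1)R_E) = (3.3 − 0.7)/(27 + 81×0.1) = 0.0741 mA.
I_C = β·I_B = 80×0.0741 = 5.93 mA.
V_CE = V_CC − I_C·R_C − I_E·R_E = 6.2 − 5.93×0.82 − 6×0.1 = 0.741 V > V_CE(sat), so the active-region assumption holds.

active; I_C ≈ 5.9 mA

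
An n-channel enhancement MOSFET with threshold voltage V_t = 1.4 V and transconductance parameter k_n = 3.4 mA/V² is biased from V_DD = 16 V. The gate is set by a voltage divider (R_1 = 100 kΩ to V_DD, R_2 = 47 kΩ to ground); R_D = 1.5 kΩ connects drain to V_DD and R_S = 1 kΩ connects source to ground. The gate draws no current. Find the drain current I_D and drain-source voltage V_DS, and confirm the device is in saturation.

V_G = V_DD·R_2/(R_1+R_2) = 16×47/147 = 5.12 V.
Assume saturation: I_D = (k_n/2)(V_GS − V_t)² with V_GS = V_G − I_D·R_S = 5.12 − 1·I_D.
Substituting gives 1.7·I_D² − 13.6·I_D + 23.5 = 0, with roots I_D = 2.5 or 5.52 mA.
The root I_D = 5.52 mA gives V_GS = -0.401 V ≤ V_t, so take I_D = 2.5 mA.
Then V_GS = 2.61 V and V_DS = V_DD − I_D(R_D+R_S) = 16 − 2.5×2.5 = 9.74 V.
Saturation requires V_DS ≥ V_GS − V_t = 1.21 V; 9.74 ≥ 1.21 ✓.

I_D ≈ 2.5 mA, V_DS ≈ 9.7 V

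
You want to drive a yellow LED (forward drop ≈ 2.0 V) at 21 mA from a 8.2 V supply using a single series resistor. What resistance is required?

R ≈ 0.3 kΩ

The resistor drops V_S − V_D = 8.2 − 2.0 = 6.2 V at 21 mA.
R = 6.2 V / 21 mA = 0.295 kΩ.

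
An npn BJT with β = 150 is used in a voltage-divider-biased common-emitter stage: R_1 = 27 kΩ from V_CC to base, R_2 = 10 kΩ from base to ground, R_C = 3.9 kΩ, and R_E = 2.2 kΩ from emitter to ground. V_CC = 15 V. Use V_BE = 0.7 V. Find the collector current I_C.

Thevenize the base divider: V_Th = V_CC·R_2/(R_1+R_2) = 15×10/37 = 4.05 V, R_Th = R_1‖R_2 = 7.3 kΩ.
Base-emitter loop: V_Th = I_B·R_Th + V_BE + (β+1)I_B·R_E, so I_B = (4.05 − 0.7) / (7.3 + 151×2.2) = 0.00988 mA.
I_C = β·I_B = 150×0.00988 = 1.48 mA, and I_E = (β+1)I_B = 1.49 mA.
V_CE = V_CC − I_C·R_C − I_E·R_E = 15 − 1.48×3.9 − 1.49×2.2 = 5.94 V.
V_CE = 5.94 V > 0.2 V confirms active-region operation.

I_C ≈ 1.5 mA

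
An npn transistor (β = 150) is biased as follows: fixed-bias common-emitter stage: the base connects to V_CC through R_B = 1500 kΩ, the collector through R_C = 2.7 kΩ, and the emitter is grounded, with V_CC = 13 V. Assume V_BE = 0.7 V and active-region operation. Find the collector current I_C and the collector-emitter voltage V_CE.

Base loop: V_CC = I_B·R_B + V_BE, so I_B = (13 − 0.7)/1500 kΩ = 0.0082 mA.
In the active region I_C = β·I_B = 150 × 0.0082 = 1.23 mA.
Collector loop: V_CE = V_CC − I_C·R_C = 13 − 1.23×2.7 = 9.68 V.
Since V_CE = 9.68 V > V_CE(sat) ≈ 0.2 V, the transistor is in the active region as assumed.

I_C ≈ 1.2 mA, V_CE ≈ 9.7 V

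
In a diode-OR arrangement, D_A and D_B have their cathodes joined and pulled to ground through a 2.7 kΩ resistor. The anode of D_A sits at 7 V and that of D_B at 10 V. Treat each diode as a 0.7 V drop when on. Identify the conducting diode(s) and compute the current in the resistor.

Assume both conduct. Then node N would need to be at both 7−0.7 = 6.3 V and 10−0.7 = 9.3 V, which is impossible.
Assume only D_B conducts: V_N = 10 − 0.7 = 9.3 V, so I_R = 9.3/2.7 = 3.44 mA.
Check D_A: its anode-to-cathode voltage is 7 − 9.3 = -2.3 V < 0.7 V, so it is off. The assumption is consistent.

Only D_B conducts; I_R ≈ 3.4 mA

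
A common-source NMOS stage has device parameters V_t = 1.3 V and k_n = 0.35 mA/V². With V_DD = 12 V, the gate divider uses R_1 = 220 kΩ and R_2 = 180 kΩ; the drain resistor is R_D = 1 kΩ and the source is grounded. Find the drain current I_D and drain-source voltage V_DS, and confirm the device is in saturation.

I_D ≈ 2.9 mA, V_DS ≈ 9.1 V

V_G = V_DD·R_2/(R_1+R_2) = 12×180/400 = 5.4 V. With the source grounded, V_GS = V_G = 5.4 V.
Assume saturation: I_D = (k_n/2)(V_GS − V_t)² = (0.35/2)×(5.4 − 1.3)² = 0.175×4.1² = 2.94 mA.
V_DS = V_DD − I_D·R_D = 12 − 2.94×1 = 9.06 V.
Saturation requires V_DS ≥ V_GS − V_t = 4.1 V; 9.06 ≥ 4.1 ✓.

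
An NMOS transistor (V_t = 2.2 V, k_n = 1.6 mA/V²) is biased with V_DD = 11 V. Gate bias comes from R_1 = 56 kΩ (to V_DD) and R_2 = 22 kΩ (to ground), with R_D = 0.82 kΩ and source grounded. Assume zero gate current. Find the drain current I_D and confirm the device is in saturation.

V_G = V_DD·R_2/(R_1+R_2) = 11×22/78 = 3.1 V. With the source grounded, V_GS = V_G = 3.1 V.
Assume saturation: I_D = (k_n/2)(V_GS − V_t)² = (1.6/2)×(3.1 − 2.2)² = 0.8×0.903² = 0.652 mA.
V_DS = V_DD − I_D·R_D = 11 − 0.652×0.82 = 10.5 V.
Saturation requires V_DS ≥ V_GS − V_t = 0.903 V; 10.5 ≥ 0.903 ✓.

I_D ≈ 0.65 mA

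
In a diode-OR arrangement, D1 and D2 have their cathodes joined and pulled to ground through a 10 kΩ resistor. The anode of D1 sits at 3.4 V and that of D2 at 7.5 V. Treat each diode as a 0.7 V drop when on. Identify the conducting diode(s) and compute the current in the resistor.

Assume both conduct. Then node N would need to be at both 3.4−0.7 = 2.7 V and 7.5−0.7 = 6.8 V, which is impossible.
Assume only D2 conducts: V_N = 7.5 − 0.7 = 6.8 V, so I_R = 6.8/10 = 0.68 mA.
Check D1: its anode-to-cathode voltage is 3.4 − 6.8 = -3.4 V < 0.7 V, so it is off. The assumption is consistent.

Only D2 conducts; I_R ≈ 0.68 mA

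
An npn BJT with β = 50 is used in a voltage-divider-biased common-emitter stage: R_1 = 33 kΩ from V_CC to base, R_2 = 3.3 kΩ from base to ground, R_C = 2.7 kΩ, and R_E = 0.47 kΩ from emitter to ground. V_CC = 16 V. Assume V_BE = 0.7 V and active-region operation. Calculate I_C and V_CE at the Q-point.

I_C ≈ 1.4 mA, V_CE ≈ 12 V

Thevenize the base divider: V_Th = V_CC·R_2/(R_1+R_2) = 16×3.3/36.3 = 1.45 V, R_Th = R_1‖R_2 = 3 kΩ.
Base-emitter loop: V_Th = I_B·R_Th + V_BE + (β+1)I_B·R_E, so I_B = (1.45 − 0.7) / (3 + 51×0.47) = 0.028 mA.
I_C = β·I_B = 50×0.028 = 1.4 mA, and I_E = (β+1)I_B = 1.43 mA.
V_CE = V_CC − I_C·R_C − I_E·R_E = 16 − 1.4×2.7 − 1.43×0.47 = 11.6 V.
V_CE = 11.6 V > 0.2 V confirms active-region operation.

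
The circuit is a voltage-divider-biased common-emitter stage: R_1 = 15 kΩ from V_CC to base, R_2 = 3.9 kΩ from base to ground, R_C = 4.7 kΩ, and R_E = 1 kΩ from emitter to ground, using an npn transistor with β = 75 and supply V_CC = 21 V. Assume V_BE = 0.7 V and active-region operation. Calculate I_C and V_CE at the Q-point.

Thevenize the base divider: V_Th = V_CC·R_2/(R_1+R_2) = 21×3.9/18.9 = 4.33 V, R_Th = R_1‖R_2 = 3.1 kΩ.
Base-emitter loop: V_Th = I_B·R_Th + V_BE + (β+1)I_B·R_E, so I_B = (4.33 − 0.7) / (3.1 + 76×1) = 0.0459 mA.
I_C = β·I_B = 75×0.0459 = 3.45 mA, and I_E = (β+1)I_B = 3.49 mA.
V_CE = V_CC − I_C·R_C − I_E·R_E = 21 − 3.45×4.7 − 3.49×1 = 1.32 V.
V_CE = 1.32 V > 0.2 V confirms active-region operation.

I_C ≈ 3.4 mA, V_CE ≈ 1.3 V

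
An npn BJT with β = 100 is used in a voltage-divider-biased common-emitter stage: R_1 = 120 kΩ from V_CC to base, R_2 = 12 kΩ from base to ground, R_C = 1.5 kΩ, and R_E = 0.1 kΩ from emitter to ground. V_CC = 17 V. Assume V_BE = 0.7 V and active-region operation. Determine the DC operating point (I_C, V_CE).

Thevenize the base divider: V_Th = V_CC·R_2/(R_1+R_2) = 17×12/132 = 1.55 V, R_Th = R_1‖R_2 = 10.9 kΩ.
Base-emitter loop: V_Th = I_B·R_Th + V_BE + (β+1)I_B·R_E, so I_B = (1.55 − 0.7) / (10.9 + 101×0.1) = 0.0402 mA.
I_C = β·I_B = 100×0.0402 = 4.02 mA, and I_E = (β+1)I_B = 4.06 mA.
V_CE = V_CC − I_C·R_C − I_E·R_E = 17 − 4.02×1.5 − 4.06×0.1 = 10.6 V.
V_CE = 10.6 V > 0.2 V confirms active-region operation.

I_C ≈ 4 mA, V_CE ≈ 11 V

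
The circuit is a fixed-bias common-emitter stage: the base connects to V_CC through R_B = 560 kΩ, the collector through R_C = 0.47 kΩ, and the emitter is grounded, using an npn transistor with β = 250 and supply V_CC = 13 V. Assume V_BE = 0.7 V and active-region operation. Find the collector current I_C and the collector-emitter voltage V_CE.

I_C ≈ 5.5 mA, V_CE ≈ 10 V

Base loop: V_CC = I_B·R_B + V_BE, so I_B = (13 − 0.7)/560 kΩ = 0.022 mA.
In the active region I_C = β·I_B = 250 × 0.022 = 5.49 mA.
Collector loop: V_CE = V_CC − I_C·R_C = 13 − 5.49×0.47 = 10.4 V.
Since V_CE = 10.4 V > V_CE(sat) ≈ 0.2 V, the transistor is in the active region as assumed.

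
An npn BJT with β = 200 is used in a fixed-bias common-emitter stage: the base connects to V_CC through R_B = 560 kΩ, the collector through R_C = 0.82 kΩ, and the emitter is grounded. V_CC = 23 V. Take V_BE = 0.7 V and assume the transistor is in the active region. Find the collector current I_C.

I_C ≈ 8 mA

Base loop: V_CC = I_B·R_B + V_BE, so I_B = (23 − 0.7)/560 kΩ = 0.0398 mA.
In the active region I_C = β·I_B = 200 × 0.0398 = 7.96 mA.
Collector loop: V_CE = V_CC − I_C·R_C = 23 − 7.96×0.82 = 16.5 V.
Since V_CE = 16.5 V > V_CE(sat) ≈ 0.2 V, the transistor is in the active region as assumed.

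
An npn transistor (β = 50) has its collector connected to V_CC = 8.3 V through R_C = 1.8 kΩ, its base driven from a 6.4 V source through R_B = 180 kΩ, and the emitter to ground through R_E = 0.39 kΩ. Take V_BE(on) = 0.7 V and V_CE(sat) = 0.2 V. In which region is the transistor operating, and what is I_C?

active; I_C ≈ 1.4 mA

Assume active. Base-emitter loop: I_B = (V_BB − V_BE)/(R_B + (β+1)R_E) = (6.4 − 0.7)/(180 + 51×0.39) = 0.0285 mA.
I_C = β·I_B = 50×0.0285 = 1.43 mA.
V_CE = V_CC − I_C·R_C − I_E·R_E = 8.3 − 1.43×1.8 − 1.45×0.39 = 5.17 V > V_CE(sat), so the active-region assumption holds.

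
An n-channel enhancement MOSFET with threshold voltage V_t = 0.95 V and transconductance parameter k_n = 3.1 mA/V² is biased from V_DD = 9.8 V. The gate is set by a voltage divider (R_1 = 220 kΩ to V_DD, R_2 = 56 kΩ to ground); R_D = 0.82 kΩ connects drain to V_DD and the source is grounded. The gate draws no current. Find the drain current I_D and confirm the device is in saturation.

I_D ≈ 1.7 mA

V_G = V_DD·R_2/(R_1+R_2) = 9.8×56/276 = 1.99 V. With the source grounded, V_GS = V_G = 1.99 V.
Assume saturation: I_D = (k_n/2)(V_GS − V_t)² = (3.1/2)×(1.99 − 0.95)² = 1.55×1.04² = 1.67 mA.
V_DS = V_DD − I_D·R_D = 9.8 − 1.67×0.82 = 8.43 V.
Saturation requires V_DS ≥ V_GS − V_t = 1.04 V; 8.43 ≥ 1.04 ✓.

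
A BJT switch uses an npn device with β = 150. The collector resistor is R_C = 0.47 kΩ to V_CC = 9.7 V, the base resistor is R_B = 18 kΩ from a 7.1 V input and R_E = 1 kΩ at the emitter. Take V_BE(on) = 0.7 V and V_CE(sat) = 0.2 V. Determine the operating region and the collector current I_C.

Assume active. Base-emitter loop: I_B = (V_BB − V_BE)/(R_B + (β+1)R_E) = (7.1 − 0.7)/(18 + 151×1) = 0.0379 mA.
I_C = β·I_B = 150×0.0379 = 5.68 mA.
V_CE = V_CC − I_C·R_C − I_E·R_E = 9.7 − 5.68×0.47 − 5.72×1 = 1.31 V > V_CE(sat), so the active-region assumption holds.

active; I_C ≈ 5.7 mA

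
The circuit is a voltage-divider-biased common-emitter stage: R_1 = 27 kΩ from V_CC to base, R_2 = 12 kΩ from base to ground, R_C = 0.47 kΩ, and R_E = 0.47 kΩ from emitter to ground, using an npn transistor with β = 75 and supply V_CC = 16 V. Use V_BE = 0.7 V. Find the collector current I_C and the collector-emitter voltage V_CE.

I_C ≈ 7.2 mA, V_CE ≈ 9.2 V

Thevenize the base divider: V_Th = V_CC·R_2/(R_1+R_2) = 16×12/39 = 4.92 V, R_Th = R_1‖R_2 = 8.31 kΩ.
Base-emitter loop: V_Th = I_B·R_Th + V_BE + (β+1)I_B·R_E, so I_B = (4.92 − 0.7) / (8.31 + 76×0.47) = 0.0959 mA.
I_C = β·I_B = 75×0.0959 = 7.19 mA, and I_E = (β+1)I_B = 7.29 mA.
V_CE = V_CC − I_C·R_C − I_E·R_E = 16 − 7.19×0.47 − 7.29×0.47 = 9.19 V.
V_CE = 9.19 V > 0.2 V confirms active-region operation.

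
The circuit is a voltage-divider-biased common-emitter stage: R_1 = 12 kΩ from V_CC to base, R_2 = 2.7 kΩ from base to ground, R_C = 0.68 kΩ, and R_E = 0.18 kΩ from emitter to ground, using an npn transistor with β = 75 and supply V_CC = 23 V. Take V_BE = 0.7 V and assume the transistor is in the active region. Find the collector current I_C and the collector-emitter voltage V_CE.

Thevenize the base divider: V_Th = V_CC·R_2/(R_1+R_2) = 23×2.7/14.7 = 4.22 V, R_Th = R_1‖R_2 = 2.2 kΩ.
Base-emitter loop: V_Th = I_B·R_Th + V_BE + (β+1)I_B·R_E, so I_B = (4.22 − 0.7) / (2.2 + 76×0.18) = 0.222 mA.
I_C = β·I_B = 75×0.222 = 16.6 mA, and I_E = (β+1)I_B = 16.9 mA.
V_CE = V_CC − I_C·R_C − I_E·R_E = 23 − 16.6×0.68 − 16.9×0.18 = 8.65 V.
V_CE = 8.65 V > 0.2 V confirms active-region operation.

I_C ≈ 17 mA, V_CE ≈ 8.6 V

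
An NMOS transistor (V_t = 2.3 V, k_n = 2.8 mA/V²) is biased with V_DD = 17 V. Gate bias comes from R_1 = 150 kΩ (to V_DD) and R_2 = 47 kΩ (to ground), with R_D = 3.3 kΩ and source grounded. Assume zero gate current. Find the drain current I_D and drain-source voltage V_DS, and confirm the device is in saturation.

I_D ≈ 4.3 mA, V_DS ≈ 2.8 V

V_G = V_DD·R_2/(R_1+R_2) = 17×47/197 = 4.06 V. With the source grounded, V_GS = V_G = 4.06 V.
Assume saturation: I_D = (k_n/2)(V_GS − V_t)² = (2.8/2)×(4.06 − 2.3)² = 1.4×1.76² = 4.32 mA.
V_DS = V_DD − I_D·R_D = 17 − 4.32×3.3 = 2.76 V.
Saturation requires V_DS ≥ V_GS − V_t = 1.76 V; 2.76 ≥ 1.76 ✓.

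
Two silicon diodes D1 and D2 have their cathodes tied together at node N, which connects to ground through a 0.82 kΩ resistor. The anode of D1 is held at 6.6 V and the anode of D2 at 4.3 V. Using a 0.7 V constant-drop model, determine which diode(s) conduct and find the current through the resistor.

Assume both conduct. Then node N would need to be at both 6.6−0.7 = 5.9 V and 4.3−0.7 = 3.6 V, which is impossible.
Assume only D1 conducts: V_N = 6.6 − 0.7 = 5.9 V, so I_R = 5.9/0.82 = 7.2 mA.
Check D2: its anode-to-cathode voltage is 4.3 − 5.9 = -1.6 V < 0.7 V, so it is off. The assumption is consistent.

Only D1 conducts; I_R ≈ 7.2 mA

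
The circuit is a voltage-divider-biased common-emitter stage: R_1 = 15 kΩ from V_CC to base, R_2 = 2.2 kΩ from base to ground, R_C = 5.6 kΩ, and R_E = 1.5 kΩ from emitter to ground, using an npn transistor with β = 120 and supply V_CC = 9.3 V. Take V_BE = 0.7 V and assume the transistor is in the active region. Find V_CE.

V_CE ≈ 7 V

Thevenize the base divider: V_Th = V_CC·R_2/(R_1+R_2) = 9.3×2.2/17.2 = 1.19 V, R_Th = R_1‖R_2 = 1.92 kΩ.
Base-emitter loop: V_Th = I_B·R_Th + V_BE + (β+1)I_B·R_E, so I_B = (1.19 − 0.7) / (1.92 + 121×1.5) = 0.00267 mA.
I_C = β·I_B = 120×0.00267 = 0.32 mA, and I_E = (β+1)I_B = 0.323 mA.
V_CE = V_CC − I_C·R_C − I_E·R_E = 9.3 − 0.32×5.6 − 0.323×1.5 = 7.02 V.
V_CE = 7.02 V > 0.2 V confirms active-region operation.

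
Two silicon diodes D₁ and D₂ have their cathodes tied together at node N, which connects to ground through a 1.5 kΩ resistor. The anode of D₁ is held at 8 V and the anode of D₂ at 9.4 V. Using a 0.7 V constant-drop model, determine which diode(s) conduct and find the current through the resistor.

Only D₂ conducts; I_R ≈ 5.8 mA

Assume both conduct. Then node N would need to be at both 8−0.7 = 7.3 V and 9.4−0.7 = 8.7 V, which is impossible.
Assume only D₂ conducts: V_N = 9.4 − 0.7 = 8.7 V, so I_R = 8.7/1.5 = 5.8 mA.
Check D₁: its anode-to-cathode voltage is 8 − 8.7 = -0.7 V < 0.7 V, so it is off. The assumption is consistent.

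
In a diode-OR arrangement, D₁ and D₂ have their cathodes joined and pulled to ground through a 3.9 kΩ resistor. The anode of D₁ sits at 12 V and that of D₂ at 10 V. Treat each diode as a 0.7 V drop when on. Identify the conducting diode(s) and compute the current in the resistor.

Only D₁ conducts; I_R ≈ 2.9 mA

Assume both conduct. Then node N would need to be at both 12−0.7 = 11.3 V and 10−0.7 = 9.3 V, which is impossible.
Assume only D₁ conducts: V_N = 12 − 0.7 = 11.3 V, so I_R = 11.3/3.9 = 2.9 mA.
Check D₂: its anode-to-cathode voltage is 10 − 11.3 = -1.3 V < 0.7 V, so it is off. The assumption is consistent.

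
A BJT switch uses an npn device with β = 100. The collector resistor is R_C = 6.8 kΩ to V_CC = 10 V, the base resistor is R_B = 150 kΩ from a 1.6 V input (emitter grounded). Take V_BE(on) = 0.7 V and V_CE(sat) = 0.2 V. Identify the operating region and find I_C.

active; I_C ≈ 0.6 mA

Assume active. Base-emitter loop: I_B = (V_BB − V_BE)/R_B = (1.6 − 0.7)/150 = 0.006 mA.
I_C = β·I_B = 100×0.006 = 0.6 mA.
V_CE = V_CC − I_C·R_C = 10 − 0.6×6.8 = 5.92 V > V_CE(sat), so the active-region assumption holds.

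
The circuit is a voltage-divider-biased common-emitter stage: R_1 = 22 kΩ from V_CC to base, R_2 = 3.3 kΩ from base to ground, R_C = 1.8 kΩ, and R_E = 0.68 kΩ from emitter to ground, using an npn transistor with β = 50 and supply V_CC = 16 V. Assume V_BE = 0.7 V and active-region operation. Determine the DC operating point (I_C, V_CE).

Thevenize the base divider: V_Th = V_CC·R_2/(R_1+R_2) = 16×3.3/25.3 = 2.09 V, R_Th = R_1‖R_2 = 2.87 kΩ.
Base-emitter loop: V_Th = I_B·R_Th + V_BE + (β+1)I_B·R_E, so I_B = (2.09 − 0.7) / (2.87 + 51×0.68) = 0.0369 mA.
I_C = β·I_B = 50×0.0369 = 1.85 mA, and I_E = (β+1)I_B = 1.88 mA.
V_CE = V_CC − I_C·R_C − I_E·R_E = 16 − 1.85×1.8 − 1.88×0.68 = 11.4 V.
V_CE = 11.4 V > 0.2 V confirms active-region operation.

I_C ≈ 1.8 mA, V_CE ≈ 11 V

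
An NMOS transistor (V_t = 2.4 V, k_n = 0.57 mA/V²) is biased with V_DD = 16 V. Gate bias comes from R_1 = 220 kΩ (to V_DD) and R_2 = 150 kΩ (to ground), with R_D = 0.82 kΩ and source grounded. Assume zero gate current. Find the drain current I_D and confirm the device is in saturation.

V_G = V_DD·R_2/(R_1+R_2) = 16×150/370 = 6.49 V. With the source grounded, V_GS = V_G = 6.49 V.
Assume saturation: I_D = (k_n/2)(V_GS − V_t)² = (0.57/2)×(6.49 − 2.4)² = 0.285×4.09² = 4.76 mA.
V_DS = V_DD − I_D·R_D = 16 − 4.76×0.82 = 12.1 V.
Saturation requires V_DS ≥ V_GS − V_t = 4.09 V; 12.1 ≥ 4.09 ✓.

I_D ≈ 4.8 mA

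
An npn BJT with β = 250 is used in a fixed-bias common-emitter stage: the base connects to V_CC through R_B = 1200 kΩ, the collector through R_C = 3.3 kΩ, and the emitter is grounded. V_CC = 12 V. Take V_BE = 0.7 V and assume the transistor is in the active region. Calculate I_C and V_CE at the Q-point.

Base loop: V_CC = I_B·R_B + V_BE, so I_B = (12 − 0.7)/1200 kΩ = 0.00942 mA.
In the active region I_C = β·I_B = 250 × 0.00942 = 2.35 mA.
Collector loop: V_CE = V_CC − I_C·R_C = 12 − 2.35×3.3 = 4.23 V.
Since V_CE = 4.23 V > V_CE(sat) ≈ 0.2 V, the transistor is in the active region as assumed.

I_C ≈ 2.4 mA, V_CE ≈ 4.2 V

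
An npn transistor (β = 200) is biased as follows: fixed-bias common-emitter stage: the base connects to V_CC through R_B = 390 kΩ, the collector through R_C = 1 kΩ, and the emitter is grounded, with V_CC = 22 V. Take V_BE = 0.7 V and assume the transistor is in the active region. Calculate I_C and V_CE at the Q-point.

I_C ≈ 11 mA, V_CE ≈ 11 V

Base loop: V_CC = I_B·R_B + V_BE, so I_B = (22 − 0.7)/390 kΩ = 0.0546 mA.
In the active region I_C = β·I_B = 200 × 0.0546 = 10.9 mA.
Collector loop: V_CE = V_CC − I_C·R_C = 22 − 10.9×1 = 11.1 V.
Since V_CE = 11.1 V > V_CE(sat) ≈ 0.2 V, the transistor is in the active region as assumed.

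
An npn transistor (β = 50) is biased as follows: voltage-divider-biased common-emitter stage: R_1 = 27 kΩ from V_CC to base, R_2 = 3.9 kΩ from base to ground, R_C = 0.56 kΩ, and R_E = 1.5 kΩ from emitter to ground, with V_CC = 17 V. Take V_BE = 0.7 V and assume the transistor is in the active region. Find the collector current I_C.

Thevenize the base divider: V_Th = V_CC·R_2/(R_1+R_2) = 17×3.9/30.9 = 2.15 V, R_Th = R_1‖R_2 = 3.41 kΩ.
Base-emitter loop: V_Th = I_B·R_Th + V_BE + (β+1)I_B·R_E, so I_B = (2.15 − 0.7) / (3.41 + 51×1.5) = 0.0181 mA.
I_C = β·I_B = 50×0.0181 = 0.905 mA, and I_E = (β+1)I_B = 0.923 mA.
V_CE = V_CC − I_C·R_C − I_E·R_E = 17 − 0.905×0.56 − 0.923×1.5 = 15.1 V.
V_CE = 15.1 V > 0.2 V confirms active-region operation.

I_C ≈ 0.9 mA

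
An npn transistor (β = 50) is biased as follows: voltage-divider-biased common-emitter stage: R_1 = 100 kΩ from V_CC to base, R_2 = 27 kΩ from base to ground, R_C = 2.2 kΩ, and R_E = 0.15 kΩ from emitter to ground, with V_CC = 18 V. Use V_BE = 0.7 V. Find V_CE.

Thevenize the base divider: V_Th = V_CC·R_2/(R_1+R_2) = 18×27/127 = 3.83 V, R_Th = R_1‖R_2 = 21.3 kΩ.
Base-emitter loop: V_Th = I_B·R_Th + V_BE + (β+1)I_B·R_E, so I_B = (3.83 − 0.7) / (21.3 + 51×0.15) = 0.108 mA.
I_C = β·I_B = 50×0.108 = 5.41 mA, and I_E = (β+1)I_B = 5.52 mA.
V_CE = V_CC − I_C·R_C − I_E·R_E = 18 − 5.41×2.2 − 5.52×0.15 = 5.28 V.
V_CE = 5.28 V > 0.2 V confirms active-region operation.

V_CE ≈ 5.3 V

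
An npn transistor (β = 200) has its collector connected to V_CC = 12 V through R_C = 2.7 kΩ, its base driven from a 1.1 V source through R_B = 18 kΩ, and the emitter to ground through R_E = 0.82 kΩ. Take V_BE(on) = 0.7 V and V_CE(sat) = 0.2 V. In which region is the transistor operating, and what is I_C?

Assume active. Base-emitter loop: I_B = (V_BB − V_BE)/(R_B + (β+1)R_E) = (1.1 − 0.7)/(18 + 201×0.82) = 0.00219 mA.
I_C = β·I_B = 200×0.00219 = 0.438 mA.
V_CE = V_CC − I_C·R_C − I_E·R_E = 12 − 0.438×2.7 − 0.44×0.82 = 10.5 V > V_CE(sat), so the active-region assumption holds.

active; I_C ≈ 0.44 mA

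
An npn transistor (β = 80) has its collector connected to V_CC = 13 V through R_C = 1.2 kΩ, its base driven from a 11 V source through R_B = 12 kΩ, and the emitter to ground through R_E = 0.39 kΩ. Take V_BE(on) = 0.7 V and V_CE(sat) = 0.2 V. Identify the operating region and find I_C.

saturation; I_C ≈ 7.9 mA

Assume active: I_B = (11 − 0.7)/(12 + 81×0.39) = 0.236 mA, I_C = β·I_B = 18.9 mA.
Then V_CE = 13 − 18.9×1.2 − 19.1×0.39 = -17.1 V < 0.2 V — the active assumption fails.
Re-solve with V_CE = 0.2 V. KCL at the emitter: V_E/R_E = (V_BB−0.7−V_E)/R_B + (V_CC−0.2−V_E)/R_C, giving V_E = 3.31 V.
I_C = (V_CC − 0.2 − V_E)/R_C = (12.8 − 3.31)/1.2 = 7.91 mA.
Check: I_B = (10.3 − 3.31)/12 = 0.582 mA, and β·I_B = 46.6 mA > I_C, confirming saturation.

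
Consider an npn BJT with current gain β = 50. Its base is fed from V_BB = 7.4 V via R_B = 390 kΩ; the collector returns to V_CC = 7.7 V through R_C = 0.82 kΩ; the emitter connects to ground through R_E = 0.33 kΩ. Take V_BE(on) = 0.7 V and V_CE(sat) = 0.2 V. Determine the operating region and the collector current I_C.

active; I_C ≈ 0.82 mA

Assume active. Base-emitter loop: I_B = (V_BB − V_BE)/(R_B + (β+1)R_E) = (7.4 − 0.7)/(390 + 51×0.33) = 0.0165 mA.
I_C = β·I_B = 50×0.0165 = 0.823 mA.
V_CE = V_CC − I_C·R_C − I_E·R_E = 7.7 − 0.823×0.82 − 0.84×0.33 = 6.75 V > V_CE(sat), so the active-region assumption holds.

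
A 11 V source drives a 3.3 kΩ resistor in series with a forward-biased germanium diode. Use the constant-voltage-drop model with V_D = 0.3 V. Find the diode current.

KVL around the loop: 11 = V_D + I·R = 0.3 + I × 3.3 kΩ.
So I = (11 − 0.3) / 3.3 kΩ = 10.7 / 3.3 = 3.24 mA.

I ≈ 3.2 mA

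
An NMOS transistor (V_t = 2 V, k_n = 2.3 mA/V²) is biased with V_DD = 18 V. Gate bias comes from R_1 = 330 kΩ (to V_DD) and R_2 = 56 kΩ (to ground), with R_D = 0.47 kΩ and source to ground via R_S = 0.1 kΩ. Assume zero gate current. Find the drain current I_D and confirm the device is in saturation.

I_D ≈ 0.38 mA

V_G = V_DD·R_2/(R_1+R_2) = 18×56/386 = 2.61 V.
Assume saturation: I_D = (k_n/2)(V_GS − V_t)² with V_GS = V_G − I_D·R_S = 2.61 − 0.1·I_D.
Substituting gives 0.0115·I_D² − 1.14·I_D + 0.43 = 0, with roots I_D = 0.378 or 98.8 mA.
The root I_D = 98.8 mA gives V_GS = -7.27 V ≤ V_t, so take I_D = 0.378 mA.
Then V_GS = 2.57 V and V_DS = V_DD − I_D(R_D+R_S) = 18 − 0.378×0.57 = 17.8 V.
Saturation requires V_DS ≥ V_GS − V_t = 0.574 V; 17.8 ≥ 0.574 ✓.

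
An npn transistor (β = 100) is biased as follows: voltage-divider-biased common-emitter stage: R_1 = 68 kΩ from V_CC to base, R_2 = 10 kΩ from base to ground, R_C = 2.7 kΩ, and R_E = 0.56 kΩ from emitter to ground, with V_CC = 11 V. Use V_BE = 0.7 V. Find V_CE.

V_CE ≈ 7.4 V

Thevenize the base divider: V_Th = V_CC·R_2/(R_1+R_2) = 11×10/78 = 1.41 V, R_Th = R_1‖R_2 = 8.72 kΩ.
Base-emitter loop: V_Th = I_B·R_Th + V_BE + (β+1)I_B·R_E, so I_B = (1.41 − 0.7) / (8.72 + 101×0.56) = 0.0109 mA.
I_C = β·I_B = 100×0.0109 = 1.09 mA, and I_E = (β+1)I_B = 1.1 mA.
V_CE = V_CC − I_C·R_C − I_E·R_E = 11 − 1.09×2.7 − 1.1×0.56 = 7.45 V.
V_CE = 7.45 V > 0.2 V confirms active-region operation.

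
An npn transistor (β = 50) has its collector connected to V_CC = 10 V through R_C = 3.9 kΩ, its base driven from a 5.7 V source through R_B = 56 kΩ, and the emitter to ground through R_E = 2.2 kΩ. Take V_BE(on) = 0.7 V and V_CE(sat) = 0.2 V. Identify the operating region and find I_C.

active; I_C ≈ 1.5 mA

Assume active. Base-emitter loop: I_B = (V_BB − V_BE)/(R_B + (β+1)R_E) = (5.7 − 0.7)/(56 + 51×2.2) = 0.0297 mA.
I_C = β·I_B = 50×0.0297 = 1.49 mA.
V_CE = V_CC − I_C·R_C − I_E·R_E = 10 − 1.49×3.9 − 1.52×2.2 = 0.868 V > V_CE(sat), so the active-region assumption holds.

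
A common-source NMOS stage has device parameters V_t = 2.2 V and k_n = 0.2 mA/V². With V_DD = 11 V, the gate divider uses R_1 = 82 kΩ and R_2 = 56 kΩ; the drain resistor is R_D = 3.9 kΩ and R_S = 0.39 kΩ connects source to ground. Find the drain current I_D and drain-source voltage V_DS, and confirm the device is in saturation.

I_D ≈ 0.44 mA, V_DS ≈ 9.1 V

V_G = V_DD·R_2/(R_1+R_2) = 11×56/138 = 4.46 V.
Assume saturation: I_D = (k_n/2)(V_GS − V_t)² with V_GS = V_G − I_D·R_S = 4.46 − 0.39·I_D.
Substituting gives 0.0152·I_D² − 1.18·I_D + 0.512 = 0, with roots I_D = 0.438 or 76.9 mA.
The root I_D = 76.9 mA gives V_GS = -25.5 V ≤ V_t, so take I_D = 0.438 mA.
Then V_GS = 4.29 V and V_DS = V_DD − I_D(R_D+R_S) = 11 − 0.438×4.29 = 9.12 V.
Saturation requires V_DS ≥ V_GS − V_t = 2.09 V; 9.12 ≥ 2.09 ✓.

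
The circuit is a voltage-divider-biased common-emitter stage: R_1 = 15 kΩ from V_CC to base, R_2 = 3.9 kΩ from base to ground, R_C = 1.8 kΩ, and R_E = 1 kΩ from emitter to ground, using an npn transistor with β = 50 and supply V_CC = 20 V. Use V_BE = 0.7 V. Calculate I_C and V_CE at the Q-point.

Thevenize the base divider: V_Th = V_CC·R_2/(R_1+R_2) = 20×3.9/18.9 = 4.13 V, R_Th = R_1‖R_2 = 3.1 kΩ.
Base-emitter loop: V_Th = I_B·R_Th + V_BE + (β+1)I_B·R_E, so I_B = (4.13 − 0.7) / (3.1 + 51×1) = 0.0634 mA.
I_C = β·I_B = 50×0.0634 = 3.17 mA, and I_E = (β+1)I_B = 3.23 mA.
V_CE = V_CC − I_C·R_C − I_E·R_E = 20 − 3.17×1.8 − 3.23×1 = 11.1 V.
V_CE = 11.1 V > 0.2 V confirms active-region operation.

I_C ≈ 3.2 mA, V_CE ≈ 11 V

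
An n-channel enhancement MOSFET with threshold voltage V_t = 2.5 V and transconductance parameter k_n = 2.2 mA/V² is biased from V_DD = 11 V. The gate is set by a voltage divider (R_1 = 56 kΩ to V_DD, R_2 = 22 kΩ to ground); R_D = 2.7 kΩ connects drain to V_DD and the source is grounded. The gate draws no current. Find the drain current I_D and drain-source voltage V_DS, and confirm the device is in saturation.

I_D ≈ 0.4 mA, V_DS ≈ 9.9 V

V_G = V_DD·R_2/(R_1+R_2) = 11×22/78 = 3.1 V. With the source grounded, V_GS = V_G = 3.1 V.
Assume saturation: I_D = (k_n/2)(V_GS − V_t)² = (2.2/2)×(3.1 − 2.5)² = 1.1×0.603² = 0.399 mA.
V_DS = V_DD − I_D·R_D = 11 − 0.399×2.7 = 9.92 V.
Saturation requires V_DS ≥ V_GS − V_t = 0.603 V; 9.92 ≥ 0.603 ✓.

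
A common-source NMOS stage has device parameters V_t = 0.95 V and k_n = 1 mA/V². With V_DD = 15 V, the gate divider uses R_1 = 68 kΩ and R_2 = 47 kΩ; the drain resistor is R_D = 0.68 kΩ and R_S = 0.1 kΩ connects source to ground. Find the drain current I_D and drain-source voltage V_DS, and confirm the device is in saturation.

I_D ≈ 9.1 mA, V_DS ≈ 7.9 V

V_G = V_DD·R_2/(R_1+R_2) = 15×47/115 = 6.13 V.
Assume saturation: I_D = (k_n/2)(V_GS − V_t)² with V_GS = V_G − I_D·R_S = 6.13 − 0.1·I_D.
Substituting gives 0.005·I_D² − 1.52·I_D + 13.4 = 0, with roots I_D = 9.11 or 294 mA.
The root I_D = 294 mA gives V_GS = -23.3 V ≤ V_t, so take I_D = 9.11 mA.
Then V_GS = 5.22 V and V_DS = V_DD − I_D(R_D+R_S) = 15 − 9.11×0.78 = 7.89 V.
Saturation requires V_DS ≥ V_GS − V_t = 4.27 V; 7.89 ≥ 4.27 ✓.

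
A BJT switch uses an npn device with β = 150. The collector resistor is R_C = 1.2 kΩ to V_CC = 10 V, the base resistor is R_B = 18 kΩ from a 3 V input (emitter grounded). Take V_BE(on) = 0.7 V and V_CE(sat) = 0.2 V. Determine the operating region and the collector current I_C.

Assume active: I_B = (3 − 0.7)/18 = 0.128 mA, giving I_C = β·I_B = 19.2 mA.
But then V_CE = 10 − 19.2×1.2 = -13 V < V_CE(sat) = 0.2 V — impossible in the active region.
So the transistor is saturated. With V_CE = 0.2 V, I_C = (V_CC − 0.2)/R_C = 9.8/1.2 = 8.17 mA.
Check: β·I_B = 19.2 mA > I_C = 8.17 mA, confirming saturation.

saturation; I_C ≈ 8.2 mA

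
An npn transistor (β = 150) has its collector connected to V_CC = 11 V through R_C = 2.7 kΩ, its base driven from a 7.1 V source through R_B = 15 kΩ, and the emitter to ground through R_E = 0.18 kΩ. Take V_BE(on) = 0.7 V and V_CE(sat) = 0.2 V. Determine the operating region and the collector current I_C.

saturation; I_C ≈ 3.7 mA

Assume active: I_B = (7.1 − 0.7)/(15 + 151×0.18) = 0.152 mA, I_C = β·I_B = 22.8 mA.
Then V_CE = 11 − 22.8×2.7 − 22.9×0.18 = -54.6 V < 0.2 V — the active assumption fails.
Re-solve with V_CE = 0.2 V. KCL at the emitter: V_E/R_E = (V_BB−0.7−V_E)/R_B + (V_CC−0.2−V_E)/R_C, giving V_E = 0.739 V.
I_C = (V_CC − 0.2 − V_E)/R_C = (10.8 − 0.739)/2.7 = 3.73 mA.
Check: I_B = (6.4 − 0.739)/15 = 0.377 mA, and β·I_B = 56.6 mA > I_C, confirming saturation.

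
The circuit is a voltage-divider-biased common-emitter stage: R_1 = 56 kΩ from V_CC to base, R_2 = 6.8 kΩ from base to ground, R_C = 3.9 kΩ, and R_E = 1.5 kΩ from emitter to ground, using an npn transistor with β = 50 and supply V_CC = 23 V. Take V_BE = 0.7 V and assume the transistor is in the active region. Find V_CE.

Thevenize the base divider: V_Th = V_CC·R_2/(R_1+R_2) = 23×6.8/62.8 = 2.49 V, R_Th = R_1‖R_2 = 6.06 kΩ.
Base-emitter loop: V_Th = I_B·R_Th + V_BE + (β+1)I_B·R_E, so I_B = (2.49 − 0.7) / (6.06 + 51×1.5) = 0.0217 mA.
I_C = β·I_B = 50×0.0217 = 1.08 mA, and I_E = (β+1)I_B = 1.11 mA.
V_CE = V_CC − I_C·R_C − I_E·R_E = 23 − 1.08×3.9 − 1.11×1.5 = 17.1 V.
V_CE = 17.1 V > 0.2 V confirms active-region operation.

V_CE ≈ 17 V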